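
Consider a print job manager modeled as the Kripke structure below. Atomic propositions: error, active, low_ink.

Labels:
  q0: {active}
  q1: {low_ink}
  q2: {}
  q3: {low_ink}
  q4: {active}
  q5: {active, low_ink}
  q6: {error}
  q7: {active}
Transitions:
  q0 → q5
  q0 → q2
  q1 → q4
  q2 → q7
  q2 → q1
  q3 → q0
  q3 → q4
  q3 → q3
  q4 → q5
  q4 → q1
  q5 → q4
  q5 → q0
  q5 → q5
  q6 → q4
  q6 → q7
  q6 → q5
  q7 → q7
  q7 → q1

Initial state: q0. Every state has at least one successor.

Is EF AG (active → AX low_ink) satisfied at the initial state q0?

States satisfying AG (active → AX low_ink): ∅.
States satisfying EF AG (active → AX low_ink): ∅.
No suitable path/successor from q0 witnesses the formula.
q0 ∉ Sat(EF AG (active → AX low_ink)).

Does not hold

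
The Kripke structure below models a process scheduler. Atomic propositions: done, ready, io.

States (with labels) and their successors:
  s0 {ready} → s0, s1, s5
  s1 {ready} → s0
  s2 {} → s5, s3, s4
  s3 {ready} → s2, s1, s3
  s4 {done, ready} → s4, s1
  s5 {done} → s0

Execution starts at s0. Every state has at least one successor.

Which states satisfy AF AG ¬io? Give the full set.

States satisfying AG ¬io: {s0, s1, s2, s3, s4, s5}.
States satisfying AF AG ¬io: {s0, s1, s2, s3, s4, s5}.

{s0, s1, s2, s3, s4, s5}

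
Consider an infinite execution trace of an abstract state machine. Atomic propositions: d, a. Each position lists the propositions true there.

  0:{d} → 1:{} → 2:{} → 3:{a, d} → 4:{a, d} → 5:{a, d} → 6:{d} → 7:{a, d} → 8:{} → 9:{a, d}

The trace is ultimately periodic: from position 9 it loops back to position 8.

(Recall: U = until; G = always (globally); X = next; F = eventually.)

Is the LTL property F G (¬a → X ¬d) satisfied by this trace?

G (¬a → X ¬d) is false at every position 0..9, so it never becomes true and F G (¬a → X ¬d) fails.

Does not hold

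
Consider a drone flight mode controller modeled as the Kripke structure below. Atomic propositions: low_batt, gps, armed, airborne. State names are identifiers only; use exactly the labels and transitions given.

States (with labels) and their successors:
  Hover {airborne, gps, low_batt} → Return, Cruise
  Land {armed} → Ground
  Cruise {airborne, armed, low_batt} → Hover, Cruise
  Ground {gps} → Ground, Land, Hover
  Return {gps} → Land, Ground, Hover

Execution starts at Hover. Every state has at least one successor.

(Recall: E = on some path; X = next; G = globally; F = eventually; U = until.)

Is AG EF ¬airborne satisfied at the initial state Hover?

States satisfying EF ¬airborne: {Hover, Land, Cruise, Ground, Return}.
States satisfying AG EF ¬airborne: {Hover, Land, Cruise, Ground, Return}.
Every state reachable from Hover satisfies EF ¬airborne.
Hover ∈ Sat(AG EF ¬airborne).

Satisfied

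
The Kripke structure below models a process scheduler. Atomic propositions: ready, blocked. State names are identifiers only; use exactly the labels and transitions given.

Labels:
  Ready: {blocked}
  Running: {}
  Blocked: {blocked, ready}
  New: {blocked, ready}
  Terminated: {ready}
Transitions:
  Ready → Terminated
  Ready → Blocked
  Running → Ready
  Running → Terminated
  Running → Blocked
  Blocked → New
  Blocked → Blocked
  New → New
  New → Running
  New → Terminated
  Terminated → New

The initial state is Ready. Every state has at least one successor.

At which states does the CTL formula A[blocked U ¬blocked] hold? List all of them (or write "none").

{Running, Terminated}

States satisfying blocked: {Ready, Blocked, New}.
States satisfying ¬blocked: {Running, Terminated}.
States satisfying A[blocked U ¬blocked]: {Running, Terminated}.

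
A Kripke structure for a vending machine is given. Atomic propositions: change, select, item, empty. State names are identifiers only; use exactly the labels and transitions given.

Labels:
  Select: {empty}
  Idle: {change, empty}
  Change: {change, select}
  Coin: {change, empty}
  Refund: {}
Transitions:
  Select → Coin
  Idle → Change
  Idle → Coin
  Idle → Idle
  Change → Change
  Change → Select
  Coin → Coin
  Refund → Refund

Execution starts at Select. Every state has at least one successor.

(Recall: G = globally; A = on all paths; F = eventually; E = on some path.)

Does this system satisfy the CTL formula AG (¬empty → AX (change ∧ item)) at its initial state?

States satisfying ¬empty → AX (change ∧ item): {Select, Idle, Coin}.
States satisfying AG (¬empty → AX (change ∧ item)): {Select, Coin}.
Every state reachable from Select satisfies ¬empty → AX (change ∧ item).
Select ∈ Sat(AG (¬empty → AX (change ∧ item))).

Holds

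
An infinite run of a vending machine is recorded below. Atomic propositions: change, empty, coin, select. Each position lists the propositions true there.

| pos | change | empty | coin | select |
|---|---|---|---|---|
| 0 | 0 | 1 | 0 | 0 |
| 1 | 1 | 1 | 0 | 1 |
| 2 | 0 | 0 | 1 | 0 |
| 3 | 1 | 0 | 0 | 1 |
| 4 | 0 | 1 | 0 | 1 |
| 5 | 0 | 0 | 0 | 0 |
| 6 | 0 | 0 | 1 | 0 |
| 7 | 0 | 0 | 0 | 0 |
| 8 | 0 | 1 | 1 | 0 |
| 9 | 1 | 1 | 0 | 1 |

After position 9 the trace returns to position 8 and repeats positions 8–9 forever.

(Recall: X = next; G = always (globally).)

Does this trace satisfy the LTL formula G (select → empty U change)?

select → empty U change must hold at every position from 0 onward. It fails at position 4, so G (select → empty U change) is false.
Positions where select holds: 1, 3, 4, 9.
Check empty U change at each: 1→ok, 3→ok, 4→fails, 9→ok.

Violated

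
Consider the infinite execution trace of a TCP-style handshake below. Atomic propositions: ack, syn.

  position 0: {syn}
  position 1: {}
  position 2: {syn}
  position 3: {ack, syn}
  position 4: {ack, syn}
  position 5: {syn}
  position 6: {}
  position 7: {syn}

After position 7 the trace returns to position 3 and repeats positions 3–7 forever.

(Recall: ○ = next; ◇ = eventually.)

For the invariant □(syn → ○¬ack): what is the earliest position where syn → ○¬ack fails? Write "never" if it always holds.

2

Check syn → ○¬ack at each position in order: 0 ✓, 1 ✓.
At position 2 the labels are {syn} and the next position 3 has {ack, syn}, so syn → ○¬ack is false there. This is the first violation.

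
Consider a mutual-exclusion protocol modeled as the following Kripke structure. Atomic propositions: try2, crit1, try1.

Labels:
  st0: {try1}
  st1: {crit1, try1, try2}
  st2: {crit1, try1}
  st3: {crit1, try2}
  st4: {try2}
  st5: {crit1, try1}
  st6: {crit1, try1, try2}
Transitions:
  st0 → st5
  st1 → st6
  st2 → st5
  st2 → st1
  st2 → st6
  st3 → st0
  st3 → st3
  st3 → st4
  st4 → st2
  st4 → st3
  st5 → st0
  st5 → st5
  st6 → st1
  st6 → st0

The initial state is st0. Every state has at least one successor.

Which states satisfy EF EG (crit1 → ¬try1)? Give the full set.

{st3, st4}

States satisfying EG (crit1 → ¬try1): {st3, st4}.
States satisfying EF EG (crit1 → ¬try1): {st3, st4}.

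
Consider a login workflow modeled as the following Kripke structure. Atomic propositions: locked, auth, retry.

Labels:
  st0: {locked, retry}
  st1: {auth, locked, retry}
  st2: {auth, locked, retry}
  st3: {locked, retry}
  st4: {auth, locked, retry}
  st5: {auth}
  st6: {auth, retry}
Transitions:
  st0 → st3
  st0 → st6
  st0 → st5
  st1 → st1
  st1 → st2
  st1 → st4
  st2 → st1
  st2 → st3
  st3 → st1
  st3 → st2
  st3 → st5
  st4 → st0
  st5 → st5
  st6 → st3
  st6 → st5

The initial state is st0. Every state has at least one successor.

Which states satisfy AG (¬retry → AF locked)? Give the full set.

none

States satisfying ¬retry → AF locked: {st0, st1, st2, st3, st4, st6}.
States satisfying AG (¬retry → AF locked): ∅.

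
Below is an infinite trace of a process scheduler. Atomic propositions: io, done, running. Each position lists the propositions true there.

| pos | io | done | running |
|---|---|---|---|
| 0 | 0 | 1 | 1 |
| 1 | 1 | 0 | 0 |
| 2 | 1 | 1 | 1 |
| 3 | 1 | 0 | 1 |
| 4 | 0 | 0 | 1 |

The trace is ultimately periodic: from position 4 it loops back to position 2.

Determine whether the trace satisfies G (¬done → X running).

¬done → X running holds at every position 0..4, and those are all positions ever visited, so G (¬done → X running) holds.
Positions where ¬done holds: 1, 3, 4.
Check X running at each: 1→ok, 3→ok, 4→ok.

Yes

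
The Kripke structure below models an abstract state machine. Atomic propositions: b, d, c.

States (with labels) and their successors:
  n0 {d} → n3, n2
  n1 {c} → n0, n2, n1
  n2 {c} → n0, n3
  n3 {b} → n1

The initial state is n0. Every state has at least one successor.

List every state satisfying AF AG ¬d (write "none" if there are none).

States satisfying AG ¬d: ∅.
States satisfying AF AG ¬d: ∅.

none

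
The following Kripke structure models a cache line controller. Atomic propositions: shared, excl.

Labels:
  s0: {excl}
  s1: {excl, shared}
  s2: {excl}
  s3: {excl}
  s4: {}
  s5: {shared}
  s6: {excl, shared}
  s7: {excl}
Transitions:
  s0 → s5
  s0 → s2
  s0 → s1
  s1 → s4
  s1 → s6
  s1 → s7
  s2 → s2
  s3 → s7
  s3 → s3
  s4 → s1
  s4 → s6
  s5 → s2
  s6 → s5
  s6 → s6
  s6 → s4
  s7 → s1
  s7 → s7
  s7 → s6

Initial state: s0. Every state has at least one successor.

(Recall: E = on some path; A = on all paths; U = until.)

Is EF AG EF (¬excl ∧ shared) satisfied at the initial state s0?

States satisfying AG EF (¬excl ∧ shared): ∅.
States satisfying EF AG EF (¬excl ∧ shared): ∅.
No suitable path/successor from s0 witnesses the formula.
s0 ∉ Sat(EF AG EF (¬excl ∧ shared)).

Does not hold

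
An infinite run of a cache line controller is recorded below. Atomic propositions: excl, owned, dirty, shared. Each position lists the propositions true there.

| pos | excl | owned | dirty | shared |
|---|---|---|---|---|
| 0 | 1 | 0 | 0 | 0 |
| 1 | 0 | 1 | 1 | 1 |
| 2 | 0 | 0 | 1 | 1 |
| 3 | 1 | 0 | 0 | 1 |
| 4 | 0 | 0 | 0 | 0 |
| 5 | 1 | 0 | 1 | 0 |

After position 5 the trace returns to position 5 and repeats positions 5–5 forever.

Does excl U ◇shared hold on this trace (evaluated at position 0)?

Yes

Walking from position 0: ◇shared first holds at position 0, and excl holds at every earlier position along the way, so excl U ◇shared holds.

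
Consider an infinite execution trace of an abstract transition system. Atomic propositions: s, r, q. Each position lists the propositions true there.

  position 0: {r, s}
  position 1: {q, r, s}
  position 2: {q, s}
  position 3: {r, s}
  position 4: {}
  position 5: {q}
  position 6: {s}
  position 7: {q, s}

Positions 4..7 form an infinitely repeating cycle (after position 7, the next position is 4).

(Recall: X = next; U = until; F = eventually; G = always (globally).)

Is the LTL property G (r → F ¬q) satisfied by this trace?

r → F ¬q holds at every position 0..7, and those are all positions ever visited, so G (r → F ¬q) holds.
Positions where r holds: 0, 1, 3.
Check F ¬q at each: 0→ok, 1→ok, 3→ok.

Yes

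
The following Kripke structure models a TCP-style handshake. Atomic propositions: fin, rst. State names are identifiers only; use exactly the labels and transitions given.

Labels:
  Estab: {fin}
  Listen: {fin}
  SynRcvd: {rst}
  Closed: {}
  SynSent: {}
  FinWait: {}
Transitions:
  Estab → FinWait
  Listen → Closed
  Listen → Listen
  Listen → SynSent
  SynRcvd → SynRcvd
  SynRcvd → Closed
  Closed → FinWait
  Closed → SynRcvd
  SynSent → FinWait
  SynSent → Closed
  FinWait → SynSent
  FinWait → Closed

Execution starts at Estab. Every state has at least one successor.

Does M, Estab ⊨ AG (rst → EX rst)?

States satisfying rst → EX rst: {Estab, Listen, SynRcvd, Closed, SynSent, FinWait}.
States satisfying AG (rst → EX rst): {Estab, Listen, SynRcvd, Closed, SynSent, FinWait}.
Every state reachable from Estab satisfies rst → EX rst.
Estab ∈ Sat(AG (rst → EX rst)).

Holds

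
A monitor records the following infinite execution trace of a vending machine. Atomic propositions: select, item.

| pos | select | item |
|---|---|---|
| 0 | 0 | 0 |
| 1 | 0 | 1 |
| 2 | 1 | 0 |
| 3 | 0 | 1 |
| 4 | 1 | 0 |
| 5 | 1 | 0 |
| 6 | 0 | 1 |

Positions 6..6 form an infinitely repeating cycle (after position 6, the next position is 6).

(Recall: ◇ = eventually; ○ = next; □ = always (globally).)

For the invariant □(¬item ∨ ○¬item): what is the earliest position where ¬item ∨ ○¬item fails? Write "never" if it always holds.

6

Check ¬item ∨ ○¬item at each position in order: 0 ✓, 1 ✓, 2 ✓, 3 ✓, 4 ✓, 5 ✓.
At position 6 the labels are {item} and the next position 6 has {item}, so ¬item ∨ ○¬item is false there. This is the first violation.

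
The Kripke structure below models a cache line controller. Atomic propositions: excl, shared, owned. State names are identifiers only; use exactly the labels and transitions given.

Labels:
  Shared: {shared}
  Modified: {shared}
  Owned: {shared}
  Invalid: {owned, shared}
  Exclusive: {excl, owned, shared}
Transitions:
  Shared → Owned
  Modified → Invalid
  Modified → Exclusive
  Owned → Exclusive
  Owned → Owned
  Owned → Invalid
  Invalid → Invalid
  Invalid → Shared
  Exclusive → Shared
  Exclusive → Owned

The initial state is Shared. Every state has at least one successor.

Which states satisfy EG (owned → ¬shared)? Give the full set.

States satisfying owned → ¬shared: {Shared, Modified, Owned}.
States satisfying EG (owned → ¬shared): {Shared, Owned}.

{Shared, Owned}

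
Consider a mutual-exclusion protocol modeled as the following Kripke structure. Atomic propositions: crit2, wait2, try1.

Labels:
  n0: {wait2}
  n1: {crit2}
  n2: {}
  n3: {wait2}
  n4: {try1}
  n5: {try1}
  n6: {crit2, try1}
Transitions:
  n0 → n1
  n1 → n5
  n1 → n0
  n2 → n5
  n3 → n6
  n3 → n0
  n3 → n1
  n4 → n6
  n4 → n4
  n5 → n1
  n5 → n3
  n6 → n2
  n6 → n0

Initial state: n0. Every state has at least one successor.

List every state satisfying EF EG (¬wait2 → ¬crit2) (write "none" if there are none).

{n4}

States satisfying EG (¬wait2 → ¬crit2): {n4}.
States satisfying EF EG (¬wait2 → ¬crit2): {n4}.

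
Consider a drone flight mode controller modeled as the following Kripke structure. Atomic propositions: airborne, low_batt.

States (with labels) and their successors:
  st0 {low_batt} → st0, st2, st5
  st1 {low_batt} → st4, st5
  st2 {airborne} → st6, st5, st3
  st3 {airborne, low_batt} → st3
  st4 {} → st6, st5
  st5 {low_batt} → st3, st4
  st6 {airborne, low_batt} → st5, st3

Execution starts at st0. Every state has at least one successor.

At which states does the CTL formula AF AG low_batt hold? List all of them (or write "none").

{st3}

States satisfying AG low_batt: {st3}.
States satisfying AF AG low_batt: {st3}.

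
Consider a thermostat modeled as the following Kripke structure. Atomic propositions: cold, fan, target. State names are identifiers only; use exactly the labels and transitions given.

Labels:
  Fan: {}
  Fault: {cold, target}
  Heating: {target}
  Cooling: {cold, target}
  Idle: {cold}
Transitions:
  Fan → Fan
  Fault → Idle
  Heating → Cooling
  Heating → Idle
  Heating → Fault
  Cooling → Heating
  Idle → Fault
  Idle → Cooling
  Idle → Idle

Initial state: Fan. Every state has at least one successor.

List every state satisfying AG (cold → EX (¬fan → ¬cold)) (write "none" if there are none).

{Fan}

States satisfying cold → EX (¬fan → ¬cold): {Fan, Heating, Cooling}.
States satisfying AG (cold → EX (¬fan → ¬cold)): {Fan}.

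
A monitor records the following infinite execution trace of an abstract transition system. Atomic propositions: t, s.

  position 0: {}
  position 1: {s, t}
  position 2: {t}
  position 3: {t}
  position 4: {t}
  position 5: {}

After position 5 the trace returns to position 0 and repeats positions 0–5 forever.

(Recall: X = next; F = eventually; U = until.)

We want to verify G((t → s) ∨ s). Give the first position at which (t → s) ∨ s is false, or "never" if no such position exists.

2

Check (t → s) ∨ s at each position in order: 0 ✓, 1 ✓.
At position 2 the labels are {t}, so (t → s) ∨ s is false there. This is the first violation.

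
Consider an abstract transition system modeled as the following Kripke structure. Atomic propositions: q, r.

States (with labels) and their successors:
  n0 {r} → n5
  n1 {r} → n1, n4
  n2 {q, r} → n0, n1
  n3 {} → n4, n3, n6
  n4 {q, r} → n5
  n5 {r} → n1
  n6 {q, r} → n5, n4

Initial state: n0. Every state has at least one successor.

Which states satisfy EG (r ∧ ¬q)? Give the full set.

States satisfying r ∧ ¬q: {n0, n1, n5}.
States satisfying EG (r ∧ ¬q): {n0, n1, n5}.

{n0, n1, n5}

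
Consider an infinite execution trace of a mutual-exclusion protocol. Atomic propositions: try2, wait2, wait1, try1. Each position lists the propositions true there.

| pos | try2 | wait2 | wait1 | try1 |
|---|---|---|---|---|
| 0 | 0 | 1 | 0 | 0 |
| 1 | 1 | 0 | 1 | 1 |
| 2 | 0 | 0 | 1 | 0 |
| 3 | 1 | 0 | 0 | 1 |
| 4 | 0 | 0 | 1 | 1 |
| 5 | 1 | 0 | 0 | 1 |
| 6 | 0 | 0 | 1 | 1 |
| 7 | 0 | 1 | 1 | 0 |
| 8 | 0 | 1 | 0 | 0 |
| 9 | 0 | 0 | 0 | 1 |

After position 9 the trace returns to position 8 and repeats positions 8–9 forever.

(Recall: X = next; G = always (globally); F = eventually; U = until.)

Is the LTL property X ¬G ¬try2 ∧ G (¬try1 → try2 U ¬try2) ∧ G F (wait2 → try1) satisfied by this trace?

Satisfied

F (wait2 → try1) holds at every position 0..9, and those are all positions ever visited, so G F (wait2 → try1) holds.
At position 0: X ¬G ¬try2 ∧ G (¬try1 → try2 U ¬try2) is true; G F (wait2 → try1) is true; so X ¬G ¬try2 ∧ G (¬try1 → try2 U ¬try2) ∧ G F (wait2 → try1) is true.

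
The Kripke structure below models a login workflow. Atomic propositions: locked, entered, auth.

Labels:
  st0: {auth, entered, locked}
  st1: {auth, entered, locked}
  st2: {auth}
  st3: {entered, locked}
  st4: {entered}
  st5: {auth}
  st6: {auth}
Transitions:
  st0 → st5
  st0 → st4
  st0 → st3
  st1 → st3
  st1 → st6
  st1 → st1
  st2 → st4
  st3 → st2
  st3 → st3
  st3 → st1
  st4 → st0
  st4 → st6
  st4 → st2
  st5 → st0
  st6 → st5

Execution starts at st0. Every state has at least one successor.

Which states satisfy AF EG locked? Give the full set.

{st0, st1, st3, st5, st6}

States satisfying EG locked: {st0, st1, st3}.
States satisfying AF EG locked: {st0, st1, st3, st5, st6}.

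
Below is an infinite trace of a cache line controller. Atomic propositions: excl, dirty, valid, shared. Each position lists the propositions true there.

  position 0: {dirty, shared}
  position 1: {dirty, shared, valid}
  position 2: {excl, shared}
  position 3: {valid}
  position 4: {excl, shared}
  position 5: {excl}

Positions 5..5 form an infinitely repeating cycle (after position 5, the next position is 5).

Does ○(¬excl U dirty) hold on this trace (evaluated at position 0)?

Satisfied

The position after 0 is 1; ¬excl U dirty is true there.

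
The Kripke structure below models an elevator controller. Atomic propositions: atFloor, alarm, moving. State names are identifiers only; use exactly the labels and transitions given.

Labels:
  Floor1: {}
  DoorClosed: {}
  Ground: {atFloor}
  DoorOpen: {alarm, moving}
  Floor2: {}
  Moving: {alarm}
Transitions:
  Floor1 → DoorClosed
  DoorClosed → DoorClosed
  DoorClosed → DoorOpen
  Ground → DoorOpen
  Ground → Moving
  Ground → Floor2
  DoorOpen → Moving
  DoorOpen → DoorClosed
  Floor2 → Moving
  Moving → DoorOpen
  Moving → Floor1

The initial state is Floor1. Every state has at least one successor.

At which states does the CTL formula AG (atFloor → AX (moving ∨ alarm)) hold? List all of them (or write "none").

States satisfying atFloor → AX (moving ∨ alarm): {Floor1, DoorClosed, DoorOpen, Floor2, Moving}.
States satisfying AG (atFloor → AX (moving ∨ alarm)): {Floor1, DoorClosed, DoorOpen, Floor2, Moving}.

{Floor1, DoorClosed, DoorOpen, Floor2, Moving}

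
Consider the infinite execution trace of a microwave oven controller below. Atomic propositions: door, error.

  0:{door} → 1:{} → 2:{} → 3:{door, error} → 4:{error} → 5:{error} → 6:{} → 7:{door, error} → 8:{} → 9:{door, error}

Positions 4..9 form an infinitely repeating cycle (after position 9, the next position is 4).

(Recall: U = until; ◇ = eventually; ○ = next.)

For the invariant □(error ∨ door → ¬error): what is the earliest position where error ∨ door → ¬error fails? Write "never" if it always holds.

Check error ∨ door → ¬error at each position in order: 0 ✓, 1 ✓, 2 ✓.
At position 3 the labels are {door, error}, so error ∨ door → ¬error is false there. This is the first violation.

3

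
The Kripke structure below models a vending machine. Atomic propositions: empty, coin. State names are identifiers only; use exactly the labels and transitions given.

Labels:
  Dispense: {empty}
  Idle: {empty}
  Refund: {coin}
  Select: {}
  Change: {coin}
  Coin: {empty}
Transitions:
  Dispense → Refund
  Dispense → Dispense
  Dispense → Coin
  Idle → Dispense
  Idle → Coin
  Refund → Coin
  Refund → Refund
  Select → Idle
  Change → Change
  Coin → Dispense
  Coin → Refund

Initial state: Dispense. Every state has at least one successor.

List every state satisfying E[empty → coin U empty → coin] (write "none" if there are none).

{Refund, Select, Change}

States satisfying empty → coin: {Refund, Select, Change}.
States satisfying E[empty → coin U empty → coin]: {Refund, Select, Change}.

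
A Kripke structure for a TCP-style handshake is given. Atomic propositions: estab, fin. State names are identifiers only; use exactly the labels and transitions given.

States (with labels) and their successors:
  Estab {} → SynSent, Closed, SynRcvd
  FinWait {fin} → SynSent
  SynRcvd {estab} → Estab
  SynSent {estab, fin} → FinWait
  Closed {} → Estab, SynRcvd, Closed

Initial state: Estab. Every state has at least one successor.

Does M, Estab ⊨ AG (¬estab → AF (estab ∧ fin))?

Does not hold

States satisfying ¬estab → AF (estab ∧ fin): {FinWait, SynRcvd, SynSent}.
States satisfying AG (¬estab → AF (estab ∧ fin)): {FinWait, SynSent}.
Closed is reachable from Estab and violates ¬estab → AF (estab ∧ fin), so AG fails at Estab.
Estab ∉ Sat(AG (¬estab → AF (estab ∧ fin))).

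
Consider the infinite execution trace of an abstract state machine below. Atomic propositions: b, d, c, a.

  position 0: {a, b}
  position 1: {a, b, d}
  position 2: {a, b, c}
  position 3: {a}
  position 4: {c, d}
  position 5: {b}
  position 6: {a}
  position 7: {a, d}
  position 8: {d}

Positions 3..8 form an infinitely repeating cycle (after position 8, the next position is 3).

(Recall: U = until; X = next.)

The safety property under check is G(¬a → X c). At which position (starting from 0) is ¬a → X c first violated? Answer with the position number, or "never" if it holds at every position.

Check ¬a → X c at each position in order: 0 ✓, 1 ✓, 2 ✓, 3 ✓.
At position 4 the labels are {c, d} and the next position 5 has {b}, so ¬a → X c is false there. This is the first violation.

4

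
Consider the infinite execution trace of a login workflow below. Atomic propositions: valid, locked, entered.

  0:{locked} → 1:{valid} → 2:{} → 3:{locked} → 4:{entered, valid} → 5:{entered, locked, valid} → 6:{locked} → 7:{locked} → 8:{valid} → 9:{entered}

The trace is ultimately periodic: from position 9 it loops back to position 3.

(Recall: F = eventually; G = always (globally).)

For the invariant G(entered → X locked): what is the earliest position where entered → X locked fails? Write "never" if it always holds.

never

entered → X locked holds at every position 0..9, and those are all the positions the trace ever visits, so the invariant G(entered → X locked) is never violated.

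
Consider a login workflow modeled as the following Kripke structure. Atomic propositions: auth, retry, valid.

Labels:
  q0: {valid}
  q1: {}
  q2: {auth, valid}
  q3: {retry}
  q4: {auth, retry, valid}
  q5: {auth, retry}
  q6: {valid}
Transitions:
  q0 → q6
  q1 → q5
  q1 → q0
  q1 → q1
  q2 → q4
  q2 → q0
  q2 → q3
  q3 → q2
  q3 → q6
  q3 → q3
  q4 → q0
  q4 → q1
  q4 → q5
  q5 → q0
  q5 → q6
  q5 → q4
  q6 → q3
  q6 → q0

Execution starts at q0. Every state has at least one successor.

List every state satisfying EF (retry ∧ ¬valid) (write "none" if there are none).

{q0, q1, q2, q3, q4, q5, q6}

States satisfying retry ∧ ¬valid: {q3, q5}.
States satisfying EF (retry ∧ ¬valid): {q0, q1, q2, q3, q4, q5, q6}.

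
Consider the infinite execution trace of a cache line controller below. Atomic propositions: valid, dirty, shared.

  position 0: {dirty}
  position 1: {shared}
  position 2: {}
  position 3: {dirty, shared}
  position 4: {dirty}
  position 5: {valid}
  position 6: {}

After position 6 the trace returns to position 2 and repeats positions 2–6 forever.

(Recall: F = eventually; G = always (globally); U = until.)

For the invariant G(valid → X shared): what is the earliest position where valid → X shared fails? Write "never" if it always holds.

5

Check valid → X shared at each position in order: 0 ✓, 1 ✓, 2 ✓, 3 ✓, 4 ✓.
At position 5 the labels are {valid} and the next position 6 has {}, so valid → X shared is false there. This is the first violation.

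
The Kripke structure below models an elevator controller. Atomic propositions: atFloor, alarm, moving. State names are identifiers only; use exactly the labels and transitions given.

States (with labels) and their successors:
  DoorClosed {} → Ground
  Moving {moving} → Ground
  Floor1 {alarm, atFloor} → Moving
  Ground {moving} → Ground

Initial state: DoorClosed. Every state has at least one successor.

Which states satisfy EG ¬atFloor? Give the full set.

States satisfying ¬atFloor: {DoorClosed, Moving, Ground}.
States satisfying EG ¬atFloor: {DoorClosed, Moving, Ground}.

{DoorClosed, Moving, Ground}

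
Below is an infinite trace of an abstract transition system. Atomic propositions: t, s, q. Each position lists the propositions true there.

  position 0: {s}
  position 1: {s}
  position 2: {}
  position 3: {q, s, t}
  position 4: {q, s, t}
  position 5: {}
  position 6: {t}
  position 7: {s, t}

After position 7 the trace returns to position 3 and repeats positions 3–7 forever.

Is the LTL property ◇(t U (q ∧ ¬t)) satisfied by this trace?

Violated

t U (q ∧ ¬t) is false at every position 0..7, so it never becomes true and ◇(t U (q ∧ ¬t)) fails.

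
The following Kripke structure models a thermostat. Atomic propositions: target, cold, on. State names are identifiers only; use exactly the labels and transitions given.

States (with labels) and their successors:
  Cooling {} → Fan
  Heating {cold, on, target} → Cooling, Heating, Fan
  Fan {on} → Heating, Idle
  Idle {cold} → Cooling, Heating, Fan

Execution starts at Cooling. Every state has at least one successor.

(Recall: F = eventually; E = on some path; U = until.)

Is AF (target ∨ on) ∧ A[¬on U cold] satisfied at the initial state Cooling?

States satisfying target ∨ on: {Heating, Fan}.
States satisfying AF (target ∨ on): {Cooling, Heating, Fan, Idle}.
States satisfying ¬on: {Cooling, Idle}.
States satisfying cold: {Heating, Idle}.
States satisfying A[¬on U cold]: {Heating, Idle}.
States satisfying AF (target ∨ on) ∧ A[¬on U cold]: {Heating, Idle}.
Cooling ∉ Sat(AF (target ∨ on) ∧ A[¬on U cold]).

Violated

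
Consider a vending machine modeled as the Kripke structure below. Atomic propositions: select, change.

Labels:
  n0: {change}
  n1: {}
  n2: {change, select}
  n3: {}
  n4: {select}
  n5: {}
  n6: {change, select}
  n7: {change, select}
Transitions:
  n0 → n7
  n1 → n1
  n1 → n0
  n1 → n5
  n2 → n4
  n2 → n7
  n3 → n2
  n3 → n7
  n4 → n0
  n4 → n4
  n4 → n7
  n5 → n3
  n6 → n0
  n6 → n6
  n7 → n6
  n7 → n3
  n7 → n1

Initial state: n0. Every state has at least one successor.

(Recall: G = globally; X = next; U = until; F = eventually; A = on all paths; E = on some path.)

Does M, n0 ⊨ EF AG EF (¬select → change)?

Yes

States satisfying AG EF (¬select → change): {n0, n1, n2, n3, n4, n5, n6, n7}.
States satisfying EF AG EF (¬select → change): {n0, n1, n2, n3, n4, n5, n6, n7}.
Some path from n0 reaches a state where AG EF (¬select → change) holds.
n0 ∈ Sat(EF AG EF (¬select → change)).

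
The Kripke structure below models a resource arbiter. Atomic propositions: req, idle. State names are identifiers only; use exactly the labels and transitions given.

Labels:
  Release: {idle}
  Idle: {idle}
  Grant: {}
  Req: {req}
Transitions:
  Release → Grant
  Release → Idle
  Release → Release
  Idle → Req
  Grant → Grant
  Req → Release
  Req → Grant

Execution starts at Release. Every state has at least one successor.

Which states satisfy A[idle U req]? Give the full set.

States satisfying idle: {Release, Idle}.
States satisfying req: {Req}.
States satisfying A[idle U req]: {Idle, Req}.

{Idle, Req}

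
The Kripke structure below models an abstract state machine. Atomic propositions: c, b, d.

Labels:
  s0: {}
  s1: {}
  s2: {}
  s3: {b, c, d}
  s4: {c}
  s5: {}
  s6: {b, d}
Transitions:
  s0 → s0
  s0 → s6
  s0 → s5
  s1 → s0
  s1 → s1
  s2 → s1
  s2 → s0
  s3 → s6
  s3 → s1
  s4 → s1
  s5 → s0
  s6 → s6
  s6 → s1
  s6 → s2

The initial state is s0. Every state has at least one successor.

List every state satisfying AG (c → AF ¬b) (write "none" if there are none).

States satisfying c → AF ¬b: {s0, s1, s2, s4, s5, s6}.
States satisfying AG (c → AF ¬b): {s0, s1, s2, s4, s5, s6}.

{s0, s1, s2, s4, s5, s6}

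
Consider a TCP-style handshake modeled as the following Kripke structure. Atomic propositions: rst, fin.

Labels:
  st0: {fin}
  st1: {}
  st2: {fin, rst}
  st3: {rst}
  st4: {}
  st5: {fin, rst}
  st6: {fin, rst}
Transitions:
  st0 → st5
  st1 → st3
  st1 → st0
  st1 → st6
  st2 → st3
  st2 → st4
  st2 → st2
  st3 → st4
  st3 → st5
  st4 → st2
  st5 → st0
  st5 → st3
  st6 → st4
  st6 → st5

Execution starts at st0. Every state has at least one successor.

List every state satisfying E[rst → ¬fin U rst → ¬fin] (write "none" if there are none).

States satisfying rst → ¬fin: {st0, st1, st3, st4}.
States satisfying E[rst → ¬fin U rst → ¬fin]: {st0, st1, st3, st4}.

{st0, st1, st3, st4}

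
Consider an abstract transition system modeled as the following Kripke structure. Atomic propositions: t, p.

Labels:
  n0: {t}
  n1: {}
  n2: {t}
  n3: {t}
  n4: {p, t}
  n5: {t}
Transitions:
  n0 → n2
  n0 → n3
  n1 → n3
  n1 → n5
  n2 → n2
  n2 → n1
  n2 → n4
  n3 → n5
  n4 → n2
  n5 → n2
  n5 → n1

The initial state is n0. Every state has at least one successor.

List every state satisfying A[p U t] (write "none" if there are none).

{n0, n2, n3, n4, n5}

States satisfying p: {n4}.
States satisfying t: {n0, n2, n3, n4, n5}.
States satisfying A[p U t]: {n0, n2, n3, n4, n5}.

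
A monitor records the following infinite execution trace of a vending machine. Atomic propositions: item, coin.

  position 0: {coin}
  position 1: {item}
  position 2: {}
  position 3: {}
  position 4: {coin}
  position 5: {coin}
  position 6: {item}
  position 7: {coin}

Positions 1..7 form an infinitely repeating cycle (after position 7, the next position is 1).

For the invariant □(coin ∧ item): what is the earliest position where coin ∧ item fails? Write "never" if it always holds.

0

At position 0 the labels are {coin}, so coin ∧ item is false there. This is the first violation.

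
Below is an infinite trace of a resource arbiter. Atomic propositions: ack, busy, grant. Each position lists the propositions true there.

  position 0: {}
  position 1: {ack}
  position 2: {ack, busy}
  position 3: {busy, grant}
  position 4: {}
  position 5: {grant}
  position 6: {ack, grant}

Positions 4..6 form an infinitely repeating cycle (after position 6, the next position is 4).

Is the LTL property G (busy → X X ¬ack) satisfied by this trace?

busy → X X ¬ack holds at every position 0..6, and those are all positions ever visited, so G (busy → X X ¬ack) holds.
Positions where busy holds: 2, 3.
Check X X ¬ack at each: 2→ok, 3→ok.

Satisfied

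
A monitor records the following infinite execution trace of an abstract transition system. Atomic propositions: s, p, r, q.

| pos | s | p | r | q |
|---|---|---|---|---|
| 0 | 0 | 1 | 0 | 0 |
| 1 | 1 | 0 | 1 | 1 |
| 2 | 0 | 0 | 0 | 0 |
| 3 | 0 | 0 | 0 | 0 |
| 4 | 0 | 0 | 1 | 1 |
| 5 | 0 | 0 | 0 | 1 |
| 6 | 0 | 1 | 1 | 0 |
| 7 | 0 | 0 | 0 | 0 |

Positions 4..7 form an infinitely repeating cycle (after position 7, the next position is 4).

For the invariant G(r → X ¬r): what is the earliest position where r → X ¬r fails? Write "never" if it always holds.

never

r → X ¬r holds at every position 0..7, and those are all the positions the trace ever visits, so the invariant G(r → X ¬r) is never violated.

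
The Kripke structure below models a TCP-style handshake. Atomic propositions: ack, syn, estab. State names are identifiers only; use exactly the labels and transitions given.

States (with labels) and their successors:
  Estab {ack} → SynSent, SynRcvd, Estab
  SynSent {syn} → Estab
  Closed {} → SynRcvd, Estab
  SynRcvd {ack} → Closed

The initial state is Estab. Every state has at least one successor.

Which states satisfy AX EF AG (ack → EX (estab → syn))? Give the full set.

States satisfying EF AG (ack → EX (estab → syn)): {Estab, SynSent, Closed, SynRcvd}.
States satisfying AX EF AG (ack → EX (estab → syn)): {Estab, SynSent, Closed, SynRcvd}.

{Estab, SynSent, Closed, SynRcvd}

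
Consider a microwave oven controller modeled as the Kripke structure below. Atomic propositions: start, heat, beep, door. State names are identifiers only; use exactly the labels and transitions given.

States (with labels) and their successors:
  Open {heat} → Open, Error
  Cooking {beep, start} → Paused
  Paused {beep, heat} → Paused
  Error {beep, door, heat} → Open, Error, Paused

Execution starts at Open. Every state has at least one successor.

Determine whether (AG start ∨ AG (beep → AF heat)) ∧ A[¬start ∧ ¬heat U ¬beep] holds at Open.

Satisfied

States satisfying start: {Cooking}.
States satisfying AG start: ∅.
States satisfying beep → AF heat: {Open, Cooking, Paused, Error}.
States satisfying AG (beep → AF heat): {Open, Cooking, Paused, Error}.
States satisfying AG start ∨ AG (beep → AF heat): {Open, Cooking, Paused, Error}.
States satisfying ¬start ∧ ¬heat: ∅.
States satisfying ¬beep: {Open}.
States satisfying A[¬start ∧ ¬heat U ¬beep]: {Open}.
States satisfying (AG start ∨ AG (beep → AF heat)) ∧ A[¬start ∧ ¬heat U ¬beep]: {Open}.
Open ∈ Sat((AG start ∨ AG (beep → AF heat)) ∧ A[¬start ∧ ¬heat U ¬beep]).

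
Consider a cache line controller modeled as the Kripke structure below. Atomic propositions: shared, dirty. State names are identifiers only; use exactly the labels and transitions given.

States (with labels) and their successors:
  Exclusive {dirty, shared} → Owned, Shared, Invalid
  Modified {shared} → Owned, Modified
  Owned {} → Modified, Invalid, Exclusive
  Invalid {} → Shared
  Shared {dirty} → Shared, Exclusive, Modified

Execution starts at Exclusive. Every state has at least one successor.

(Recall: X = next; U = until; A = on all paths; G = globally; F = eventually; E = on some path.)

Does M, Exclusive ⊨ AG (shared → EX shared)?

States satisfying shared → EX shared: {Modified, Owned, Invalid, Shared}.
States satisfying AG (shared → EX shared): ∅.
Exclusive is reachable from Exclusive and violates shared → EX shared, so AG fails at Exclusive.
Exclusive ∉ Sat(AG (shared → EX shared)).

Violated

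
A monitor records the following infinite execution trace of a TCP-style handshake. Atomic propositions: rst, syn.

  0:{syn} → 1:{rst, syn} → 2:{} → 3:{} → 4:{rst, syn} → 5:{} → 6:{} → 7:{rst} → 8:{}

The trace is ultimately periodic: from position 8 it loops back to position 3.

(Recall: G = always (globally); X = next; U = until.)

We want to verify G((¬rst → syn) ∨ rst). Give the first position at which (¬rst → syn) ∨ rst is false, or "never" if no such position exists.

Check (¬rst → syn) ∨ rst at each position in order: 0 ✓, 1 ✓.
At position 2 the labels are {}, so (¬rst → syn) ∨ rst is false there. This is the first violation.

2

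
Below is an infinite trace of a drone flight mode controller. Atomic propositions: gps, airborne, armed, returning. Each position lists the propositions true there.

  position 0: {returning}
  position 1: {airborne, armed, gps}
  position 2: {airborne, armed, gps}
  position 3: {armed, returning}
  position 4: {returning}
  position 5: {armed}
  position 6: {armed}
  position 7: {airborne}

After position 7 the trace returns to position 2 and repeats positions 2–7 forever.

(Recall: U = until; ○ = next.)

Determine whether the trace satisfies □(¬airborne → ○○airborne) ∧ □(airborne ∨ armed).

¬airborne → ○○airborne must hold at every position from 0 onward. It fails at position 3, so □(¬airborne → ○○airborne) is false.
Positions where ¬airborne holds: 0, 3, 4, 5, 6.
Check ○○airborne at each: 0→ok, 3→fails, 4→fails, 5→ok, 6→ok.
airborne ∨ armed must hold at every position from 0 onward. It fails at position 0, so □(airborne ∨ armed) is false.
At position 0: □(¬airborne → ○○airborne) is false; □(airborne ∨ armed) is false; so □(¬airborne → ○○airborne) ∧ □(airborne ∨ armed) is false.

Does not hold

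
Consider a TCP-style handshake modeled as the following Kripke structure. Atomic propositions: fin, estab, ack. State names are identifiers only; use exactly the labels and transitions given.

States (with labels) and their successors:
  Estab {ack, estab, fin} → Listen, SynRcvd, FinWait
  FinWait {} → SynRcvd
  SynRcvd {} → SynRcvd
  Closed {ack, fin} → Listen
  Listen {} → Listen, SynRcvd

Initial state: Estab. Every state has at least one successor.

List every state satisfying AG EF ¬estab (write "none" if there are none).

States satisfying EF ¬estab: {Estab, FinWait, SynRcvd, Closed, Listen}.
States satisfying AG EF ¬estab: {Estab, FinWait, SynRcvd, Closed, Listen}.

{Estab, FinWait, SynRcvd, Closed, Listen}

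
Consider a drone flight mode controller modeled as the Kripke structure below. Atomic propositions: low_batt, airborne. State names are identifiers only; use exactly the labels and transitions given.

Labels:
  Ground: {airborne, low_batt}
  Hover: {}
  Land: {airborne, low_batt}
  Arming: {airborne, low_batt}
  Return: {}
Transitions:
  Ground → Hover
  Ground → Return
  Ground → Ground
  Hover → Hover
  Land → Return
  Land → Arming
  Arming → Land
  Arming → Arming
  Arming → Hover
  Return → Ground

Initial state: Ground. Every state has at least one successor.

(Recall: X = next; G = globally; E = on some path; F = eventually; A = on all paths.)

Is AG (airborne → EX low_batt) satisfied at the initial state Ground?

States satisfying airborne → EX low_batt: {Ground, Hover, Land, Arming, Return}.
States satisfying AG (airborne → EX low_batt): {Ground, Hover, Land, Arming, Return}.
Every state reachable from Ground satisfies airborne → EX low_batt.
Ground ∈ Sat(AG (airborne → EX low_batt)).

Yes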